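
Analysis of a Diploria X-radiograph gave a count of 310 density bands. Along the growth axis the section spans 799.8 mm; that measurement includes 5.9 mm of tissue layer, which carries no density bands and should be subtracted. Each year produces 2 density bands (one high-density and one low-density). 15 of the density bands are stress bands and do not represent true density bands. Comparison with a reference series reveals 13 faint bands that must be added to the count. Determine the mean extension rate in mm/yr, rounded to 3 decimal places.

True density band count = 310 − 15 + 13 = 308.
308 density bands at 2 per year is 308 / 2 = 154 years.
Removing the 5.9 mm offcut leaves 799.8 − 5.9 = 793.9 mm.
Extension rate ≈ 793.9 / 154 = 5.155 mm/yr.

5.155 mm/yr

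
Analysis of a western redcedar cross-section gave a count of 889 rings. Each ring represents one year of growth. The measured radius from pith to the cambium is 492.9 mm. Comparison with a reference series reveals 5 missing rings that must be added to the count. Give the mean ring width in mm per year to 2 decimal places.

0.55 mm per year

Adjusted count: 889 + 5 = 894 rings.
Extension rate ≈ 492.9 / 894 = 0.55 mm per year.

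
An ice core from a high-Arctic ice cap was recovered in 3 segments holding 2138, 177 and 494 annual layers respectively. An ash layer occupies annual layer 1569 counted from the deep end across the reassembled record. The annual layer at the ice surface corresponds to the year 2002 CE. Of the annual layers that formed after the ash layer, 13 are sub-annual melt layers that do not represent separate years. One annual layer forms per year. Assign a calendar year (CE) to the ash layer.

775 CE

Total annual layers = 2138 + 177 + 494 = 2809.
Between annual layer 1569 and the ice surface there are 2809 − 1569 = 1240 annual layers.
Excluding 13 false annual layers: 1240 − 13 = 1227.
Counting back 1227 years from 2002 CE places the ash layer in 2002 − 1227 = 775 CE.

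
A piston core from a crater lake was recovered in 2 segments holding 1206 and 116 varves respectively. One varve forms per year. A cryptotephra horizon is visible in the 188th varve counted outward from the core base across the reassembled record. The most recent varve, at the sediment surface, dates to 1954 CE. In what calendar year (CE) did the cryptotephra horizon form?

820 CE

Total varves = 1206 + 116 = 1322.
1322 − 188 = 1134 varves lie beyond the cryptotephra horizon toward the sediment surface.
1954 − 1134 = 820 CE.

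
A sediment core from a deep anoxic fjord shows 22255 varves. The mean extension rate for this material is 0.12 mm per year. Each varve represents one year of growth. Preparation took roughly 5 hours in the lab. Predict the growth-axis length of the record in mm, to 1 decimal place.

2670.6 mm

The record spans 22255 years at 0.12 mm per year.
22255 years at 0.12 mm/year gives 0.12 × 22255 = 2670.6 mm.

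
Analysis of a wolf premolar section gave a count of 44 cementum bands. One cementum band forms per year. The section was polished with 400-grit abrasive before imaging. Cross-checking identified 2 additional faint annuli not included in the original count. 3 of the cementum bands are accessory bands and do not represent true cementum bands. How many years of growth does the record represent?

True cementum band count = 44 − 3 + 2 = 43.
At one cementum band per year, that is 43 years.

43 years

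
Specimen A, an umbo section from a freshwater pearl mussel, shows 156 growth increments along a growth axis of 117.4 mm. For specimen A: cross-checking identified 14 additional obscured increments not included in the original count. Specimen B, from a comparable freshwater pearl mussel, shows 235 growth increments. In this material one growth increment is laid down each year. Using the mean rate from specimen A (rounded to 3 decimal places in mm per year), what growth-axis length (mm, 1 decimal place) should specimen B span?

162.4 mm

Specimen A: true growth increment count = 156 + 14 = 170.
A: 117.4 mm over 170 years gives 117.4 / 170 ≈ 0.691 mm per year.
B's length ≈ 0.691 × 235 = 162.4 mm.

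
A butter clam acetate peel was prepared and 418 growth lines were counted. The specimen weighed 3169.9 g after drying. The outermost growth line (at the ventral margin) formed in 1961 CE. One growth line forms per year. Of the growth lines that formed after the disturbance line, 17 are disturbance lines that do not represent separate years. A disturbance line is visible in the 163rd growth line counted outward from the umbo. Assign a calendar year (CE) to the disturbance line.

1723 CE

418 − 163 = 255 growth lines lie beyond the disturbance line toward the ventral margin.
Excluding 17 false growth lines: 255 − 17 = 238.
The growth line at the ventral margin is 1961 CE, so the disturbance line dates to 1961 − 238 = 1723 CE.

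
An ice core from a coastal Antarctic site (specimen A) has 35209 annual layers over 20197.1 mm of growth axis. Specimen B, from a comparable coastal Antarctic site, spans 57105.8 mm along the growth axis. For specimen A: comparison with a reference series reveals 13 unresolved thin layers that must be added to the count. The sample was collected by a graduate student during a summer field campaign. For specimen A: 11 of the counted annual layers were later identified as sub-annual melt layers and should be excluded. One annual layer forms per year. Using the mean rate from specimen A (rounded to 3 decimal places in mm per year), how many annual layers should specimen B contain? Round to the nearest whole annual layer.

Specimen A: adjusted count: 35209 − 11 + 13 = 35211 annual layers.
A: Mean rate = 20197.1 mm / 35211 years ≈ 0.574 mm per year.
B spans 57105.8 / 0.574 = 99487.46 years ≈ 99487 annual layers.

99487 annual layers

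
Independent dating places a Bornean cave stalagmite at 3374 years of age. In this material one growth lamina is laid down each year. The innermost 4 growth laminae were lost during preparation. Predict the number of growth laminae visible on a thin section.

3370 growth laminae

One growth lamina per year gives 3374 growth laminae over 3374 years.
Subtracting the 4 growth laminae not captured gives 3374 − 4 = 3370 growth laminae in the record.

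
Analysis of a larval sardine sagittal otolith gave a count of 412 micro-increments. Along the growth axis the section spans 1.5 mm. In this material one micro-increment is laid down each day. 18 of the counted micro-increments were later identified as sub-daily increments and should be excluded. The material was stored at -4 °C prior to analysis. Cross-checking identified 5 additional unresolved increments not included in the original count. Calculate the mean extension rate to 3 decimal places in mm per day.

0.004 mm per day

True micro-increment count = 412 − 18 + 5 = 399.
Mean rate = 1.5 mm / 399 days ≈ 0.004 mm per day.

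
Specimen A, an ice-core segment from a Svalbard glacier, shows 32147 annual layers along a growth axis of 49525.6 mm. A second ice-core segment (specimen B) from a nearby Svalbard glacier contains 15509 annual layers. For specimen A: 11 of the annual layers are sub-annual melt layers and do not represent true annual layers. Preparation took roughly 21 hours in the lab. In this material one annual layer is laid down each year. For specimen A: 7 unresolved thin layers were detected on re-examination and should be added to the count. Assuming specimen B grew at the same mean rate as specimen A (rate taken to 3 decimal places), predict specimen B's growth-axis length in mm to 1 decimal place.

23899.4 mm

Specimen A: true annual layer count = 32147 − 11 + 7 = 32143.
A: Extension rate ≈ 49525.6 / 32143 = 1.541 mm per year.
B's length ≈ 1.541 × 15509 = 23899.4 mm.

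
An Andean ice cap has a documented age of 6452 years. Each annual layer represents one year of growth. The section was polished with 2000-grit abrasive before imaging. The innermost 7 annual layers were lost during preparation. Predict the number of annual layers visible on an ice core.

6445 annual layers

One annual layer per year gives 6452 annual layers over 6452 years.
Less the 7 uncaptured annual layers: 6452 − 7 = 6445.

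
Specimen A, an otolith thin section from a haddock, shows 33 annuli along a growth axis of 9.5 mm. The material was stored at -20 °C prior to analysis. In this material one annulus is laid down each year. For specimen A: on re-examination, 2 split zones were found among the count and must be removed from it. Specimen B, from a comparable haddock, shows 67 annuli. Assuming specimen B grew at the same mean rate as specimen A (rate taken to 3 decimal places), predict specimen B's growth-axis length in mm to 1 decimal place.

20.5 mm

Specimen A: correcting the raw count gives 33 − 2 = 31 true annuli.
A: Extension rate ≈ 9.5 / 31 = 0.306 mm per year.
Length of B = 0.306 × 67 = 20.5 mm.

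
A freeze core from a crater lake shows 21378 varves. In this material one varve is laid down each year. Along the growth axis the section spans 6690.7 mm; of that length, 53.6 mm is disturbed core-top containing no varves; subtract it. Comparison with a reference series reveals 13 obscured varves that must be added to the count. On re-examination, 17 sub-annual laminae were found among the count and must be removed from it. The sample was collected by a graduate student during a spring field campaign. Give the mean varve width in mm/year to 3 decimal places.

True varve count = 21378 − 17 + 13 = 21374.
Removing the 53.6 mm offcut leaves 6690.7 − 53.6 = 6637.1 mm.
Extension rate ≈ 6637.1 / 21374 = 0.311 mm/year.

0.311 mm/year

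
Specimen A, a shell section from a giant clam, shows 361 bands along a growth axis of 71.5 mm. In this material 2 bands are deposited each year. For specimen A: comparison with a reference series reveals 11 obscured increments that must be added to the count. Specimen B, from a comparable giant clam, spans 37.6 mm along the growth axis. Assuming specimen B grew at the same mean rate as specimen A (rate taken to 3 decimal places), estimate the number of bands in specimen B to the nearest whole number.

196 bands

Specimen A: after corrections the count is 361 + 11 = 372 bands.
Specimen A: 372 bands at 2 per year is 372 / 2 = 186 years.
A: 71.5 mm over 186 years gives 71.5 / 186 ≈ 0.384 mm/yr.
B spans 37.6 / 0.384 = 97.92 years; at 2 bands per year that is 97.92 × 2 ≈ 196 bands.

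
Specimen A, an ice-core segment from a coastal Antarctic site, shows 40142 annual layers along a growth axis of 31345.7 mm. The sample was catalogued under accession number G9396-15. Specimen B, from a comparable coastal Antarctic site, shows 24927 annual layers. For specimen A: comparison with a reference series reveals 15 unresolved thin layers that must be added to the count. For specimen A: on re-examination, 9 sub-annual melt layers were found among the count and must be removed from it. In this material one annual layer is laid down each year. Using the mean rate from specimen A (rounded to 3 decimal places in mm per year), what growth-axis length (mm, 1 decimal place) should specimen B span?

Specimen A: correcting the raw count gives 40142 − 9 + 15 = 40148 true annual layers.
A: 31345.7 mm over 40148 years gives 31345.7 / 40148 ≈ 0.781 mm/year.
B's length ≈ 0.781 × 24927 = 19468.0 mm.

19468.0 mm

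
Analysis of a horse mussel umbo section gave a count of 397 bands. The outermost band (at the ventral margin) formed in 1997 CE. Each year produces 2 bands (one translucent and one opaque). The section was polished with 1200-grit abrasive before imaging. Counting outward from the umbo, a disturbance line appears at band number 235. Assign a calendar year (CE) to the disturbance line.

Between band 235 and the ventral margin there are 397 − 235 = 162 bands.
Dividing by 2 bands per year: 162 / 2 = 81 years.
1997 − 81 = 1916 CE.

1916 CE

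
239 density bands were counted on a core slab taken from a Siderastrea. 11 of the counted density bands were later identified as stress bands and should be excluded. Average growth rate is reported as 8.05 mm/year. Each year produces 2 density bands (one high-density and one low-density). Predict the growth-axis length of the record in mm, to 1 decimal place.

917.7 mm

Adjusted count: 239 − 11 = 228 density bands.
228 density bands at 2 per year is 228 / 2 = 114 years.
114 years at 8.05 mm/year gives 8.05 × 114 = 917.7 mm.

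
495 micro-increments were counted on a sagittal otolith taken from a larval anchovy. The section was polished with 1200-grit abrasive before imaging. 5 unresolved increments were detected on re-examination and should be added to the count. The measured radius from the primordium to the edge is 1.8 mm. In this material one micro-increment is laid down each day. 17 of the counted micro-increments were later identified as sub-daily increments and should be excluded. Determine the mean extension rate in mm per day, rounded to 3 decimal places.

0.004 mm per day

Adjusted count: 495 − 17 + 5 = 483 micro-increments.
Mean rate = 1.8 mm / 483 days ≈ 0.004 mm per day.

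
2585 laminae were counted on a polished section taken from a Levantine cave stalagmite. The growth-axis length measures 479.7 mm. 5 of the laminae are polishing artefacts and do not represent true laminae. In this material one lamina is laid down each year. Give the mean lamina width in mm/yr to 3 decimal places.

Adjusted count: 2585 − 5 = 2580 laminae.
479.7 mm over 2580 years gives 479.7 / 2580 ≈ 0.186 mm/yr.

0.186 mm/yr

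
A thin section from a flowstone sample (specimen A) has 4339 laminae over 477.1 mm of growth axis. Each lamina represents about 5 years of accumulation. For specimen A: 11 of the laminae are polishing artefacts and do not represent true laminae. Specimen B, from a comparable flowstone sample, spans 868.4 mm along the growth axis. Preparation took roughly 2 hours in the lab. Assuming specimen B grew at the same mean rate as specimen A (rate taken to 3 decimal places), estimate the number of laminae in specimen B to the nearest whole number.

Specimen A: correcting the raw count gives 4339 − 11 = 4328 true laminae.
Specimen A: at 5 years per lamina, 4328 × 5 = 21640 years.
A: Extension rate ≈ 477.1 / 21640 = 0.022 mm/yr.
For B, 868.4 / 0.022 = 39472.73 years; at 5 years per lamina that is 39472.73 / 5 ≈ 7895 laminae.

7895 laminae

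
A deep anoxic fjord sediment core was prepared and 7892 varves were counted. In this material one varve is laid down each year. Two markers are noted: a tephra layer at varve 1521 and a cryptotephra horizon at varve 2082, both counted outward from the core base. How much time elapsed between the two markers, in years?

561 years

The two markers are separated by 2082 − 1521 = 561 varves.
That is 561 years at one varve per year.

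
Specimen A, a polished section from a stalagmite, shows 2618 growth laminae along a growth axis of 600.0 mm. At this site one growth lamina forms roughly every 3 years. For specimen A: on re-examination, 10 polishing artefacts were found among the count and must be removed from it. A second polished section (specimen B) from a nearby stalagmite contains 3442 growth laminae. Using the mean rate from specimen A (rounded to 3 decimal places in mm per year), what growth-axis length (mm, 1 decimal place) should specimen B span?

Specimen A: after corrections the count is 2618 − 10 = 2608 growth laminae.
Specimen A: 2608 growth laminae at 3 years each span 2608 × 3 = 7824 years.
A: Extension rate ≈ 600.0 / 7824 = 0.077 mm/yr.
Specimen B: at 3 years per growth lamina, 3442 × 3 = 10326 years. For B, 0.077 mm/year × 10326 years = 795.1 mm.

795.1 mm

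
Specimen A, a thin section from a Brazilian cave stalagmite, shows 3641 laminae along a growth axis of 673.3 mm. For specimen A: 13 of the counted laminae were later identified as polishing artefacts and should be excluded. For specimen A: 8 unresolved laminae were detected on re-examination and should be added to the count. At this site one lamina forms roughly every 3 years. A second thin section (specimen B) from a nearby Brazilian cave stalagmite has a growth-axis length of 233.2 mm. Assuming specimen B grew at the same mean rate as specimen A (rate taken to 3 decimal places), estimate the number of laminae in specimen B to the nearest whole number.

Specimen A: after corrections the count is 3641 − 13 + 8 = 3636 laminae.
Specimen A: 3636 laminae at 3 years each span 3636 × 3 = 10908 years.
A: Extension rate ≈ 673.3 / 10908 = 0.062 mm per year.
B spans 233.2 / 0.062 = 3761.29 years; at 3 years per lamina that is 3761.29 / 3 ≈ 1254 laminae.

1254 laminae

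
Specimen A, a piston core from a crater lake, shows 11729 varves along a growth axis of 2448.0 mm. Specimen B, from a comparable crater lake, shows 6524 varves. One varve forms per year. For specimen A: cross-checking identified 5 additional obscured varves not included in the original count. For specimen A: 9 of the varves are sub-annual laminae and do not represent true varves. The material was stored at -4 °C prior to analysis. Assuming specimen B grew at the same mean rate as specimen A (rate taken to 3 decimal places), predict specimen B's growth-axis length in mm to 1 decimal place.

Specimen A: adjusted count: 11729 − 9 + 5 = 11725 varves.
A: Mean rate = 2448.0 mm / 11725 years ≈ 0.209 mm/year.
B's length ≈ 0.209 × 6524 = 1363.5 mm.

1363.5 mm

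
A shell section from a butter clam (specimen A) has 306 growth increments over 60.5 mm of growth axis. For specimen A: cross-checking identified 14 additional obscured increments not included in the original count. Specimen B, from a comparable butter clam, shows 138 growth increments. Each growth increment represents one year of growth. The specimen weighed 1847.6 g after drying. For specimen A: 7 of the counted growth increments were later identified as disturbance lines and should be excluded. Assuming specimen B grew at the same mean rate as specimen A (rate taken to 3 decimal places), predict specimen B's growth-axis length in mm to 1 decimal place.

26.6 mm

Specimen A: true growth increment count = 306 − 7 + 14 = 313.
A: Extension rate ≈ 60.5 / 313 = 0.193 mm/yr.
Length of B = 0.193 × 138 = 26.6 mm.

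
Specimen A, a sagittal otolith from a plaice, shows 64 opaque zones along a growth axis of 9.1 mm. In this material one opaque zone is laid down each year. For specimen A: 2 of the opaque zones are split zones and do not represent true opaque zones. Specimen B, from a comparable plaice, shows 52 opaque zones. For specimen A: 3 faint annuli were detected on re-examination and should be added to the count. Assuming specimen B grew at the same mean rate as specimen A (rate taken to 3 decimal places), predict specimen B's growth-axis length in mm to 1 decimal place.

Specimen A: correcting the raw count gives 64 − 2 + 3 = 65 true opaque zones.
A: Extension rate ≈ 9.1 / 65 = 0.140 mm/yr.
B's length ≈ 0.140 × 52 = 7.3 mm.

7.3 mm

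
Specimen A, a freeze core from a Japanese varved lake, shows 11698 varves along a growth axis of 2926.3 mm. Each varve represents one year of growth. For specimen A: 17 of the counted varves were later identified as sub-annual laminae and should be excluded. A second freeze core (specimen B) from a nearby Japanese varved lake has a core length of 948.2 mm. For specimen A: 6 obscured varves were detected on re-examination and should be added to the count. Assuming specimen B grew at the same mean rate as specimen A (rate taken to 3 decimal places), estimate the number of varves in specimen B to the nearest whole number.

3793 varves

Specimen A: correcting the raw count gives 11698 − 17 + 6 = 11687 true varves.
A: 2926.3 mm over 11687 years gives 2926.3 / 11687 ≈ 0.250 mm per year.
For B, 948.2 / 0.250 = 3792.80 years ≈ 3793 varves.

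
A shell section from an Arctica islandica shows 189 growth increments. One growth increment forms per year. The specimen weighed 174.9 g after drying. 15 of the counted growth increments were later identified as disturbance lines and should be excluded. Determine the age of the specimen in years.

174 years

After corrections the count is 189 − 15 = 174 growth increments.
With a one-to-one growth increment periodicity this is 174 years.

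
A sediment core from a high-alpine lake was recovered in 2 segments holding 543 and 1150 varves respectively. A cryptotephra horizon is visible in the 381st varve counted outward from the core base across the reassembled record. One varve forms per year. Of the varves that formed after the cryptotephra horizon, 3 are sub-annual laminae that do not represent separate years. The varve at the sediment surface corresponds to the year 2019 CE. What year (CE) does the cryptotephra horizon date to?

710 CE

Total varves = 543 + 1150 = 1693.
1693 − 381 = 1312 varves lie beyond the cryptotephra horizon toward the sediment surface.
Removing the 3 false varves leaves 1312 − 3 = 1309 true varves beyond the cryptotephra horizon.
The varve at the sediment surface is 2019 CE, so the cryptotephra horizon dates to 2019 − 1309 = 710 CE.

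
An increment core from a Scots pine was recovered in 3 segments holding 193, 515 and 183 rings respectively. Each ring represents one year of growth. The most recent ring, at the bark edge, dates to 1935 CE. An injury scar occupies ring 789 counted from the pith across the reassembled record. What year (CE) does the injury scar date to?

Total rings = 193 + 515 + 183 = 891.
891 − 789 = 102 rings lie beyond the injury scar toward the bark edge.
1935 − 102 = 1833 CE.

1833 CE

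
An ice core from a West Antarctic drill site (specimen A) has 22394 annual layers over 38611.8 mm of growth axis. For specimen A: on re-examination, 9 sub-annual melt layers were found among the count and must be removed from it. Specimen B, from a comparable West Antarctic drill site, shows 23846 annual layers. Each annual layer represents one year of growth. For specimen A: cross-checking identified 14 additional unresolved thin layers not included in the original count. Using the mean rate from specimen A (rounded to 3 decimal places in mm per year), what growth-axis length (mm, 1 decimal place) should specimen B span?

41110.5 mm

Specimen A: adjusted count: 22394 − 9 + 14 = 22399 annual layers.
A: Mean rate = 38611.8 mm / 22399 years ≈ 1.724 mm/year.
For B, 1.724 mm/year × 23846 years = 41110.5 mm.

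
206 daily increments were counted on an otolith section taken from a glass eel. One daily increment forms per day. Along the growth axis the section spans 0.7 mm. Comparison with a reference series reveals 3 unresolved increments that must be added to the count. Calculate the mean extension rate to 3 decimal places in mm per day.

True daily increment count = 206 + 3 = 209.
Extension rate ≈ 0.7 / 209 = 0.003 mm per day.

0.003 mm per day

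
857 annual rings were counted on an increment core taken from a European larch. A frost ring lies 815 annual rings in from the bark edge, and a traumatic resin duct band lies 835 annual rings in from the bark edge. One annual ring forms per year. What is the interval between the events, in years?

20 years

Separation: 835 − 815 = 20 annual rings.
That is 20 years at one annual ring per year.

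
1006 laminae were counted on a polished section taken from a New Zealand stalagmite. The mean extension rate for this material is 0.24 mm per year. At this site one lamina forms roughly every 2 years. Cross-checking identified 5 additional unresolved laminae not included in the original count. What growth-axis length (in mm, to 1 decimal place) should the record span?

True lamina count = 1006 + 5 = 1011.
Multiplying by 2 years per lamina: 1011 × 2 = 2022 years.
Length ≈ 0.24 × 2022 = 485.3 mm.

485.3 mm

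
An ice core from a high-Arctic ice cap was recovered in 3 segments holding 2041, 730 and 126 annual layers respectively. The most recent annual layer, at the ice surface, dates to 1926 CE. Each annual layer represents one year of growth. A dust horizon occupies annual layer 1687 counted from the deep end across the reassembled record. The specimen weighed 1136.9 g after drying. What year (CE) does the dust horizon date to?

716 CE

Total annual layers = 2041 + 730 + 126 = 2897.
Between annual layer 1687 and the ice surface there are 2897 − 1687 = 1210 annual layers.
1926 − 1210 = 716 CE.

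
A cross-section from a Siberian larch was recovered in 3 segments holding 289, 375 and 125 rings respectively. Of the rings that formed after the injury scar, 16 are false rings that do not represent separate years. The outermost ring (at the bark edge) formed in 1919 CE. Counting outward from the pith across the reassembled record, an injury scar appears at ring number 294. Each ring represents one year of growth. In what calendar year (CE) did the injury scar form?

Total rings = 289 + 375 + 125 = 789.
The injury scar sits at ring 294 from the pith, so 789 − 294 = 495 rings formed after it.
495 − 16 false = 479 true rings after the injury scar.
1919 − 479 = 1440 CE.

1440 CE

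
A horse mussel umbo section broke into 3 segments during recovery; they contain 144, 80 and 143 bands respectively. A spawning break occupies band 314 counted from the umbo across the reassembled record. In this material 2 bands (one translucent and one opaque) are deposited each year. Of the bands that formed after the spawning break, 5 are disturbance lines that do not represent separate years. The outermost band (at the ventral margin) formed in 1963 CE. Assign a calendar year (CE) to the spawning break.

1939 CE

Total bands = 144 + 80 + 143 = 367.
Between band 314 and the ventral margin there are 367 − 314 = 53 bands.
Excluding 5 false bands: 53 − 5 = 48.
48 bands at 2 per year is 48 / 2 = 24 years.
1963 − 24 = 1939 CE.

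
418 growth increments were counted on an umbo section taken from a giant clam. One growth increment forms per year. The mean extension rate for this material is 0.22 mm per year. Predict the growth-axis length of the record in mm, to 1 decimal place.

92.0 mm

418 years of growth are recorded.
Predicted length = 0.22 mm/year × 418 years = 92.0 mm.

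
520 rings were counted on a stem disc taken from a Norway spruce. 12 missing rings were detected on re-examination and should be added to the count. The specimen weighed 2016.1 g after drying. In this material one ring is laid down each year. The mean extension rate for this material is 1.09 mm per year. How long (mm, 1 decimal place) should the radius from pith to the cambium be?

579.9 mm

Correcting the raw count gives 520 + 12 = 532 true rings.
Length ≈ 1.09 × 532 = 579.9 mm.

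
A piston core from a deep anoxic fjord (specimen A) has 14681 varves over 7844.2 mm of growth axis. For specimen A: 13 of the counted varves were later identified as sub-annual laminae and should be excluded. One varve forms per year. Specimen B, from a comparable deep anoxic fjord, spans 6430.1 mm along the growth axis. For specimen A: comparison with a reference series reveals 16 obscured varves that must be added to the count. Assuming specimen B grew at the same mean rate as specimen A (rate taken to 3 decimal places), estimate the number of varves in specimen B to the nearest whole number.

Specimen A: true varve count = 14681 − 13 + 16 = 14684.
A: Mean rate = 7844.2 mm / 14684 years ≈ 0.534 mm/yr.
B spans 6430.1 / 0.534 = 12041.39 years ≈ 12041 varves.

12041 varves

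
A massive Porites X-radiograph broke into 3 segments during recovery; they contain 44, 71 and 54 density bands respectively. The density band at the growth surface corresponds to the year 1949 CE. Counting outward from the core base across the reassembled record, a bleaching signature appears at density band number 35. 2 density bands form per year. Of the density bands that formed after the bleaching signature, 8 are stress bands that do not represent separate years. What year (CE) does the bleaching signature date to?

1886 CE

Total density bands = 44 + 71 + 54 = 169.
The bleaching signature sits at density band 35 from the core base, so 169 − 35 = 134 density bands formed after it.
134 − 8 false = 126 true density bands after the bleaching signature.
126 density bands at 2 per year is 126 / 2 = 63 years.
1949 − 63 = 1886 CE.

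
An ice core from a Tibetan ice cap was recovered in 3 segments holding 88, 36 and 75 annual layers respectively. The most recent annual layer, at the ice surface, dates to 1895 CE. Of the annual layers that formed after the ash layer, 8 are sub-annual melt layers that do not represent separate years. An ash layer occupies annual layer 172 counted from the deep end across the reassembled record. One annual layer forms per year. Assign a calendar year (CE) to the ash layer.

Total annual layers = 88 + 36 + 75 = 199.
Between annual layer 172 and the ice surface there are 199 − 172 = 27 annual layers.
Excluding 8 false annual layers: 27 − 8 = 19.
1895 − 19 = 1876 CE.

1876 CE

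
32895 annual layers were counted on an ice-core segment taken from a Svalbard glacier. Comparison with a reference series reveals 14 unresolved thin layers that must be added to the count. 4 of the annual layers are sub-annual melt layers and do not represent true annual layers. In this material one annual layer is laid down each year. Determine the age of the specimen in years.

32905 years

After corrections the count is 32895 − 4 + 14 = 32905 annual layers.
With a one-to-one annual layer periodicity this is 32905 years.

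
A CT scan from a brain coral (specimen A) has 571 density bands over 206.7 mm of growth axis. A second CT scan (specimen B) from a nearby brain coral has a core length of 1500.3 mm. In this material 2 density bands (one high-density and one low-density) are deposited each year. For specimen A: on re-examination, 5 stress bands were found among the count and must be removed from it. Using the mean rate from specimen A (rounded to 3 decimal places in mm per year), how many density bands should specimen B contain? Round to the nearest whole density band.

4110 density bands

Specimen A: true density band count = 571 − 5 = 566.
Specimen A: with 2 density bands per year, 566 / 2 = 283 years.
A: Extension rate ≈ 206.7 / 283 = 0.730 mm/year.
B spans 1500.3 / 0.730 = 2055.21 years; at 2 density bands per year that is 2055.21 × 2 ≈ 4110 density bands.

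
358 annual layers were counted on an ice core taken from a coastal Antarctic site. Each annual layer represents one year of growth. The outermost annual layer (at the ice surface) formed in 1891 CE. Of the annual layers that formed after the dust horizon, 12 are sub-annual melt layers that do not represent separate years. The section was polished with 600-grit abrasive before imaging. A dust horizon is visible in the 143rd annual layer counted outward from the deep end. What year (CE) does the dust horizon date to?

Between annual layer 143 and the ice surface there are 358 − 143 = 215 annual layers.
Excluding 12 false annual layers: 215 − 12 = 203.
The annual layer at the ice surface is 1891 CE, so the dust horizon dates to 1891 − 203 = 1688 CE.

1688 CE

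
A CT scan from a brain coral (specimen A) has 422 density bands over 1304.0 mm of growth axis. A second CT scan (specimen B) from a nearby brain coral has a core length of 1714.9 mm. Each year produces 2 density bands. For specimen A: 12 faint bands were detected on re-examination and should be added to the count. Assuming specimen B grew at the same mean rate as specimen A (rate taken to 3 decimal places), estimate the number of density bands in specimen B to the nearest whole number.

571 density bands

Specimen A: true density band count = 422 + 12 = 434.
Specimen A: with 2 density bands per year, 434 / 2 = 217 years.
A: Mean rate = 1304.0 mm / 217 years ≈ 6.009 mm per year.
For B, 1714.9 / 6.009 = 285.39 years; at 2 density bands per year that is 285.39 × 2 ≈ 571 density bands.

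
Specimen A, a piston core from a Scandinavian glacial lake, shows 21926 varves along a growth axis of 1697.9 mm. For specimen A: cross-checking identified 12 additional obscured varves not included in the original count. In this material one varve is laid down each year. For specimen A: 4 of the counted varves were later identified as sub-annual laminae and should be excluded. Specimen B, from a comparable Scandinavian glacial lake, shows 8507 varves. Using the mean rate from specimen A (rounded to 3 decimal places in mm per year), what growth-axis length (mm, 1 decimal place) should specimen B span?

655.0 mm

Specimen A: correcting the raw count gives 21926 − 4 + 12 = 21934 true varves.
A: 1697.9 mm over 21934 years gives 1697.9 / 21934 ≈ 0.077 mm/year.
B's length ≈ 0.077 × 8507 = 655.0 mm.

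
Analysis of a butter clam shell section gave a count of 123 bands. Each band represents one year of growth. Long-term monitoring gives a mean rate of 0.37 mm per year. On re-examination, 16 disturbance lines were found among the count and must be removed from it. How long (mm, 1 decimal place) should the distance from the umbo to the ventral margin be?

Correcting the raw count gives 123 − 16 = 107 true bands.
107 years at 0.37 mm/year gives 0.37 × 107 = 39.6 mm.

39.6 mm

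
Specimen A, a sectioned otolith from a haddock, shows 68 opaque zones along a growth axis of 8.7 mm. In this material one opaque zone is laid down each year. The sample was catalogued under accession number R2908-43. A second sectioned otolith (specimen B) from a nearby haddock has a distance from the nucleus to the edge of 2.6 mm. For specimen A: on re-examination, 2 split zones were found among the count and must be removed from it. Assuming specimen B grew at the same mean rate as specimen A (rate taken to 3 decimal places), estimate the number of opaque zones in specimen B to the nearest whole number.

20 opaque zones

Specimen A: true opaque zone count = 68 − 2 = 66.
A: Extension rate ≈ 8.7 / 66 = 0.132 mm/yr.
For B, 2.6 / 0.132 = 19.70 years ≈ 20 opaque zones.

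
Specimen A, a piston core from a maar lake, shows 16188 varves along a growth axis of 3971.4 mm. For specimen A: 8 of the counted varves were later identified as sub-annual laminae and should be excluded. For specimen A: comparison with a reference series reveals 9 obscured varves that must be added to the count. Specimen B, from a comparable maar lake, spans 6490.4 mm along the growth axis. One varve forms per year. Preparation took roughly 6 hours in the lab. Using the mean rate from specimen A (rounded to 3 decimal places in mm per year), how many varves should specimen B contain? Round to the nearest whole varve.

Specimen A: after corrections the count is 16188 − 8 + 9 = 16189 varves.
A: Extension rate ≈ 3971.4 / 16189 = 0.245 mm/yr.
B spans 6490.4 / 0.245 = 26491.43 years ≈ 26491 varves.

26491 varves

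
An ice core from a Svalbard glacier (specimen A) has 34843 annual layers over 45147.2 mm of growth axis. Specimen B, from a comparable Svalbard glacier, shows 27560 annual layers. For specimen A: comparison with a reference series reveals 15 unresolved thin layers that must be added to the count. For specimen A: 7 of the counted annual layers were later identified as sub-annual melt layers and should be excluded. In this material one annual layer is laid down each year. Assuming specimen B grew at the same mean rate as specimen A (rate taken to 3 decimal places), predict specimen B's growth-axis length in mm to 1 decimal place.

35690.2 mm

Specimen A: after corrections the count is 34843 − 7 + 15 = 34851 annual layers.
A: Mean rate = 45147.2 mm / 34851 years ≈ 1.295 mm/year.
Length of B = 1.295 × 27560 = 35690.2 mm.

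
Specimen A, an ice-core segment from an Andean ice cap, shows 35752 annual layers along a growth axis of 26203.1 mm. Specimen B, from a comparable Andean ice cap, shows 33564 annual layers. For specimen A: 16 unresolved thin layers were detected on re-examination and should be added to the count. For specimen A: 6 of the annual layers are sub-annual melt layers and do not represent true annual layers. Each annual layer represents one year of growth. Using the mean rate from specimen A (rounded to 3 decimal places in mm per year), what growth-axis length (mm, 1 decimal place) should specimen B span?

Specimen A: adjusted count: 35752 − 6 + 16 = 35762 annual layers.
A: Extension rate ≈ 26203.1 / 35762 = 0.733 mm/year.
Length of B = 0.733 × 33564 = 24602.4 mm.

24602.4 mm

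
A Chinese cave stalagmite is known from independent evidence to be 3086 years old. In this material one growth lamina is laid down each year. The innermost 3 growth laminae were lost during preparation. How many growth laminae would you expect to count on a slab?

3083 growth laminae

Expected growth laminae over 3086 years: 3086.
Less the 3 uncaptured growth laminae: 3086 − 3 = 3083.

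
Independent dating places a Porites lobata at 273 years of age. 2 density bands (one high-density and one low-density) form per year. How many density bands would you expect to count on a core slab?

273 years at 2 density bands per year gives 273 × 2 = 546 density bands.
So 546 density bands should be present.

546 density bands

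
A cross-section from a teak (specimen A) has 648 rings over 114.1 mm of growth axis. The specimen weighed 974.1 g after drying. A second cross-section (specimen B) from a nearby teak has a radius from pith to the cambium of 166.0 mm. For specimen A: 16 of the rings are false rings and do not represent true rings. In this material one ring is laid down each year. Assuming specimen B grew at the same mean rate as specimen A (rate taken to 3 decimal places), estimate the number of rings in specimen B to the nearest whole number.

917 rings

Specimen A: true ring count = 648 − 16 = 632.
A: 114.1 mm over 632 years gives 114.1 / 632 ≈ 0.181 mm per year.
B spans 166.0 / 0.181 = 917.13 years ≈ 917 rings.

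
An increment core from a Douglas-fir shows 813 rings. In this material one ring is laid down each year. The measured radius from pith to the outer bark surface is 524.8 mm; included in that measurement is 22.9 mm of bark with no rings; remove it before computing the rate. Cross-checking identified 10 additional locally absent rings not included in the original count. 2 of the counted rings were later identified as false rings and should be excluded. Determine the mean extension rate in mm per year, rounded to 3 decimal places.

0.611 mm per year

Correcting the raw count gives 813 − 2 + 10 = 821 true rings.
Removing the 22.9 mm offcut leaves 524.8 − 22.9 = 501.9 mm.
Mean rate = 501.9 mm / 821 years ≈ 0.611 mm per year.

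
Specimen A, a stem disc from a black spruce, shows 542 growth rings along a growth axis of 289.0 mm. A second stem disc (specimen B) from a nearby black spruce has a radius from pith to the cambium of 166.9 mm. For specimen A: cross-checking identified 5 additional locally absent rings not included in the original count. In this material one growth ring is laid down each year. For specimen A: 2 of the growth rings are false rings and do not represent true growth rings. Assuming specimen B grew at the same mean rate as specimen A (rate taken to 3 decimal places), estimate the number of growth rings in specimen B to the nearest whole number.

315 growth rings

Specimen A: adjusted count: 542 − 2 + 5 = 545 growth rings.
A: Extension rate ≈ 289.0 / 545 = 0.530 mm per year.
B spans 166.9 / 0.530 = 314.91 years ≈ 315 growth rings.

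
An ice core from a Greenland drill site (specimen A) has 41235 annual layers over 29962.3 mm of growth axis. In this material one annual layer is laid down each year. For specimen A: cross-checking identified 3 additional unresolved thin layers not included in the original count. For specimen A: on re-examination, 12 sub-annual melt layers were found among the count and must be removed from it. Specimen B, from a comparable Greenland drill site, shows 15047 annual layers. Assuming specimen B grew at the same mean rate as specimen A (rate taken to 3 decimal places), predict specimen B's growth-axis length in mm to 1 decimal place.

Specimen A: true annual layer count = 41235 − 12 + 3 = 41226.
A: 29962.3 mm over 41226 years gives 29962.3 / 41226 ≈ 0.727 mm/year.
Length of B = 0.727 × 15047 = 10939.2 mm.

10939.2 mm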